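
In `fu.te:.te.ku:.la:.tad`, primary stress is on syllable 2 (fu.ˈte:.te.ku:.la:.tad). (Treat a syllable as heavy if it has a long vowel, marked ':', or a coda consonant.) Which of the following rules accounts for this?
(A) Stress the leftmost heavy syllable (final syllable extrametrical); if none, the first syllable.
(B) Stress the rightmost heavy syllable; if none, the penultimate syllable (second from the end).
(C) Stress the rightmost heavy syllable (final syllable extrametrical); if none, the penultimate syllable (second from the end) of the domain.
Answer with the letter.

A

Rule A → syllable 2 ✓.
Rule B → syllable 6 (observed: 2).
Rule C → syllable 5 (observed: 2).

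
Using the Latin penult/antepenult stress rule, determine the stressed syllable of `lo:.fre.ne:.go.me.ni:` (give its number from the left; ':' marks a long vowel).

4

Classical Latin: stress the penult if heavy (long vowel or closed), else the antepenult.
Weights: 4 go L, 5 me L, 6 ni: H.
The penult (syllable 5, me) is light, so stress falls on the antepenult (syllable 4, go).
Stress on syllable 4: lo:.fre.ne:.ˈgo.me.ni:.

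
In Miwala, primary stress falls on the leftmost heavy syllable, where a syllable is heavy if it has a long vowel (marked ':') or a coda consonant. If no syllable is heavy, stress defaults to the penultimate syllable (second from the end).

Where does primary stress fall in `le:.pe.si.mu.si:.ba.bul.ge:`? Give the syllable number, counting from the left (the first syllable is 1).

Weights: 1 le: H, 2 pe L, 3 si L, 4 mu L, 5 si: H, 6 ba L, 7 bul H, 8 ge: H.
Heavy syllables in the domain: 1, 5, 7, 8. The leftmost is syllable 1 (le:).
Primary stress: syllable 1 → ˈle:.pe.si.mu.si:.ba.bul.ge:.

1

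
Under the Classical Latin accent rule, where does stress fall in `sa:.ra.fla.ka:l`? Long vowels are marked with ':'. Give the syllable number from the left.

Classical Latin: stress the penult if heavy (long vowel or closed), else the antepenult.
Weights: 2 ra L, 3 fla L, 4 ka:l H.
The penult (syllable 3, fla) is light, so stress falls on the antepenult (syllable 2, ra).
Stress on syllable 2: sa:.ˈra.fla.ka:l.

2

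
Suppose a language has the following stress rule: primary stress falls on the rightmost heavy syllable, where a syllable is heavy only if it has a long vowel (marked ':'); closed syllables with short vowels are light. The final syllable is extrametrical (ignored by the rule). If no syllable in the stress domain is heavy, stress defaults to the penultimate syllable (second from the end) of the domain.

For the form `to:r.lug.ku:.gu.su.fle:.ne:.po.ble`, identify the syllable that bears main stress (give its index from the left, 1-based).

7

The final syllable (9, ble) is extrametrical; the stress domain is syllables 1–8.
Weights: 1 to:r H, 2 lug L, 3 ku: H, 4 gu L, 5 su L, 6 fle: H, 7 ne: H, 8 po L.
Heavy syllables in the domain: 1, 3, 6, 7. The rightmost is syllable 7 (ne:).
Primary stress: syllable 7 → to:r.lug.ku:.gu.su.fle:.ˈne:.po.ble.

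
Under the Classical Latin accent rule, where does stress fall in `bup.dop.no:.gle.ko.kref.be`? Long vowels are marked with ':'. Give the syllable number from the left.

6

Classical Latin: stress the penult if heavy (long vowel or closed), else the antepenult.
Weights: 5 ko L, 6 kref H, 7 be L.
The penult (syllable 6, kref) is heavy, so it takes stress.
Stress on syllable 6: bup.dop.no:.gle.ko.ˈkref.be.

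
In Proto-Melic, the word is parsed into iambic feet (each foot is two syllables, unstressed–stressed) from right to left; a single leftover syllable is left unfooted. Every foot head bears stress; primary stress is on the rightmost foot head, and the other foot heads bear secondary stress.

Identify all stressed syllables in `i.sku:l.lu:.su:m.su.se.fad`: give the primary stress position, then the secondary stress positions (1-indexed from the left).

primary 7, secondary 3, 5

Parse right to left into iambic (σˈσ) feet: i (sku:l.ˈlu:) (su:m.ˈsu) (se.ˈfad). Syllable 1 is left unfooted.
Foot heads (stressed positions): 3, 5, 7.
End Rule Rightmost: primary stress on the rightmost head = syllable 7.
Secondary stress on 3, 5: i.sku:l.ˌlu:.su:m.ˌsu.se.ˈfad.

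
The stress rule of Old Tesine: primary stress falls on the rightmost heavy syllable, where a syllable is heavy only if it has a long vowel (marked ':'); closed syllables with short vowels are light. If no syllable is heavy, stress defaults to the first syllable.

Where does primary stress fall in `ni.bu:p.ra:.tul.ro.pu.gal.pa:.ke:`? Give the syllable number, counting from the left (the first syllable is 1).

Weights: 1 ni L, 2 bu:p H, 3 ra: H, 4 tul L, 5 ro L, 6 pu L, 7 gal L, 8 pa: H, 9 ke: H.
Heavy syllables in the domain: 2, 3, 8, 9. The rightmost is syllable 9 (ke:).
Primary stress: syllable 9 → ni.bu:p.ra:.tul.ro.pu.gal.pa:.ˈke:.

9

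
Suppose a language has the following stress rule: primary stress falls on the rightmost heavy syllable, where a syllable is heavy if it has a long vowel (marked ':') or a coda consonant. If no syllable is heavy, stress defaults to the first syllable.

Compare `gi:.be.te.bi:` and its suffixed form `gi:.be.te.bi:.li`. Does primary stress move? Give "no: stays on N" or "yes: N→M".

no: stays on 4

Base `gi:.be.te.bi:` (4 syllables):
  Weights: 1 gi: H, 2 be L, 3 te L, 4 bi: H.
  Heavy syllables in the domain: 1, 4. The rightmost is syllable 4 (bi:).
  → primary stress on syllable 4.
Suffixed `gi:.be.te.bi:.li` (5 syllables):
  Weights: 1 gi: H, 2 be L, 3 te L, 4 bi: H, 5 li L.
  Heavy syllables in the domain: 1, 4. The rightmost is syllable 4 (bi:).
  → primary stress on syllable 4.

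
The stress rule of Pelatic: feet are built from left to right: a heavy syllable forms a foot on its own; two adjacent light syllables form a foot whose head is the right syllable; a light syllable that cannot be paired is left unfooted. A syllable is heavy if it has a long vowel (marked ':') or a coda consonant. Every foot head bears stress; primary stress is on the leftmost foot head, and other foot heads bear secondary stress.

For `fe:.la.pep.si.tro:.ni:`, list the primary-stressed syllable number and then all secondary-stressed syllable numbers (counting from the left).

Weights: 1 fe: H, 2 la L, 3 pep H, 4 si L, 5 tro: H, 6 ni: H.
Parse left to right (heavy = foot alone; LL = one foot; stranded L unfooted): (ˈfe:) la (ˈpep) si (ˈtro:) (ˈni:).
Foot heads: 1, 3, 5, 6.
Primary stress on the leftmost head = syllable 1.
Secondary stress on 3, 5, 6: ˈfe:.la.ˌpep.si.ˌtro:.ˌni:.

primary 1, secondary 3, 5, 6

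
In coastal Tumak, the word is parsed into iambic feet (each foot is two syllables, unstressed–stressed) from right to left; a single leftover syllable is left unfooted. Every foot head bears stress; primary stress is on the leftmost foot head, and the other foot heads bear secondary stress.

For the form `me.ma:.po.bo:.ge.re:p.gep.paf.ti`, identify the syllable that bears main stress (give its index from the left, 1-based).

Parse right to left into iambic (σˈσ) feet: me (ma:.ˈpo) (bo:.ˈge) (re:p.ˈgep) (paf.ˈti). Syllable 1 is left unfooted.
Foot heads (stressed positions): 3, 5, 7, 9.
End Rule Leftmost: primary stress on the leftmost head = syllable 3.
Primary stress: syllable 3 → me.ma:.ˈpo.bo:.ge.re:p.gep.paf.ti.

3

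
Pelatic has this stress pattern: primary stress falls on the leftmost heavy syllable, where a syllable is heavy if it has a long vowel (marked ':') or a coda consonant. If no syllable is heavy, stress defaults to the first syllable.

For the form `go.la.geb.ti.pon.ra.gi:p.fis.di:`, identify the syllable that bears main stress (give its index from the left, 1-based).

3

Weights: 1 go L, 2 la L, 3 geb H, 4 ti L, 5 pon H, 6 ra L, 7 gi:p H, 8 fis H, 9 di: H.
Heavy syllables in the domain: 3, 5, 7, 8, 9. The leftmost is syllable 3 (geb).
Primary stress: syllable 3 → go.la.ˈgeb.ti.pon.ra.gi:p.fis.di:.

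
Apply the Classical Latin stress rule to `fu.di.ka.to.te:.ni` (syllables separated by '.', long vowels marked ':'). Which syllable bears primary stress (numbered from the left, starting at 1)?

5

Classical Latin: stress the penult if heavy (long vowel or closed), else the antepenult.
Weights: 4 to L, 5 te: H, 6 ni L.
The penult (syllable 5, te:) is heavy, so it takes stress.
Stress on syllable 5: fu.di.ka.to.ˈte:.ni.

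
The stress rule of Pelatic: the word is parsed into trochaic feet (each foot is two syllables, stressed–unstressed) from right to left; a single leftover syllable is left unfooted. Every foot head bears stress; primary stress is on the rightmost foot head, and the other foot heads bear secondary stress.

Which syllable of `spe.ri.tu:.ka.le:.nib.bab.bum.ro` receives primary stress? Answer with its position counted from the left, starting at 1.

Parse right to left into trochaic (ˈσσ) feet: spe (ˈri.tu:) (ˈka.le:) (ˈnib.bab) (ˈbum.ro). Syllable 1 is left unfooted.
Foot heads (stressed positions): 2, 4, 6, 8.
End Rule Rightmost: primary stress on the rightmost head = syllable 8.
Primary stress: syllable 8 → spe.ri.tu:.ka.le:.nib.bab.ˈbum.ro.

8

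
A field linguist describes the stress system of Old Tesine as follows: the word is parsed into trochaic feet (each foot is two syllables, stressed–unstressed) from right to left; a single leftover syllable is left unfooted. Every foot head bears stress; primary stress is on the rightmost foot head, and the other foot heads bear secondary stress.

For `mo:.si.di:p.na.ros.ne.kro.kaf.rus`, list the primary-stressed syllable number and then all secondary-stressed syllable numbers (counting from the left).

Parse right to left into trochaic (ˈσσ) feet: mo: (ˈsi.di:p) (ˈna.ros) (ˈne.kro) (ˈkaf.rus). Syllable 1 is left unfooted.
Foot heads (stressed positions): 2, 4, 6, 8.
End Rule Rightmost: primary stress on the rightmost head = syllable 8.
Secondary stress on 2, 4, 6: mo:.ˌsi.di:p.ˌna.ros.ˌne.kro.ˈkaf.rus.

primary 8, secondary 2, 4, 6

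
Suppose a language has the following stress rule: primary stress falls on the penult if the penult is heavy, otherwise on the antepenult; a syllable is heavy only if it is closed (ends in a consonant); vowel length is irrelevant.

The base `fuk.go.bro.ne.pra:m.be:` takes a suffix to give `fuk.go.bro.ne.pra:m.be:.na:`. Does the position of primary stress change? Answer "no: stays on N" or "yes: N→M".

Base `fuk.go.bro.ne.pra:m.be:` (6 syllables):
  Weights: 4 ne L, 5 pra:m H, 6 be: L.
  The penult (syllable 5, pra:m) is heavy, so it takes stress.
  → primary stress on syllable 5.
Suffixed `fuk.go.bro.ne.pra:m.be:.na:` (7 syllables):
  Weights: 5 pra:m H, 6 be: L, 7 na: L.
  The penult (syllable 6, be:) is light, so stress falls on the antepenult (syllable 5, pra:m).
  → primary stress on syllable 5.

no: stays on 5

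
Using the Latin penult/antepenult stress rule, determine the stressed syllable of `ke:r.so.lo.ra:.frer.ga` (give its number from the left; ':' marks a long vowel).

5

Classical Latin: stress the penult if heavy (long vowel or closed), else the antepenult.
Weights: 4 ra: H, 5 frer H, 6 ga L.
The penult (syllable 5, frer) is heavy, so it takes stress.
Stress on syllable 5: ke:r.so.lo.ra:.ˈfrer.ga.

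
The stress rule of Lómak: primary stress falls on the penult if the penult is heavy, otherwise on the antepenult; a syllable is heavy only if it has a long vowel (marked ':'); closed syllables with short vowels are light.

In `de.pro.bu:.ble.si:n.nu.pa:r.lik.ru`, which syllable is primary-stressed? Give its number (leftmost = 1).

7

Weights: 7 pa:r H, 8 lik L, 9 ru L.
The penult (syllable 8, lik) is light, so stress falls on the antepenult (syllable 7, pa:r).
Primary stress: syllable 7 → de.pro.bu:.ble.si:n.nu.ˈpa:r.lik.ru.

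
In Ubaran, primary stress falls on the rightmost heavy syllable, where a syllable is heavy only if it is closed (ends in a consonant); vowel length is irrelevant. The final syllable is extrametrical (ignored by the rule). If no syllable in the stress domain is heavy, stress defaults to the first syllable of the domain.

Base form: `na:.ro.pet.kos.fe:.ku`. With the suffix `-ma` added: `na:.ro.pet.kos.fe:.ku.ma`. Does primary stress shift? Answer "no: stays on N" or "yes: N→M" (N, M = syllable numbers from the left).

Base `na:.ro.pet.kos.fe:.ku` (6 syllables):
  The final syllable (6, ku) is extrametrical; the stress domain is syllables 1–5.
  Weights: 1 na: L, 2 ro L, 3 pet H, 4 kos H, 5 fe: L.
  Heavy syllables in the domain: 3, 4. The rightmost is syllable 4 (kos).
  → primary stress on syllable 4.
Suffixed `na:.ro.pet.kos.fe:.ku.ma` (7 syllables):
  The final syllable (7, ma) is extrametrical; the stress domain is syllables 1–6.
  Weights: 1 na: L, 2 ro L, 3 pet H, 4 kos H, 5 fe: L, 6 ku L.
  Heavy syllables in the domain: 3, 4. The rightmost is syllable 4 (kos).
  → primary stress on syllable 4.

no: stays on 4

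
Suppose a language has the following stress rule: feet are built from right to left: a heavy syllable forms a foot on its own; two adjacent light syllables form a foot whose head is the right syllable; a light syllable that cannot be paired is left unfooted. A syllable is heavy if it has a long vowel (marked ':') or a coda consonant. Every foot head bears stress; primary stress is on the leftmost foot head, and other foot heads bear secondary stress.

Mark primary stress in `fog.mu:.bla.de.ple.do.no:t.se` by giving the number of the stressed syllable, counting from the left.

Weights: 1 fog H, 2 mu: H, 3 bla L, 4 de L, 5 ple L, 6 do L, 7 no:t H, 8 se L.
Parse right to left (heavy = foot alone; LL = one foot; stranded L unfooted): (ˈfog) (ˈmu:) (bla.ˈde) (ple.ˈdo) (ˈno:t) se.
Foot heads: 1, 2, 4, 6, 7.
Primary stress on the leftmost head = syllable 1.
Primary stress: syllable 1 → ˈfog.mu:.bla.de.ple.do.no:t.se.

1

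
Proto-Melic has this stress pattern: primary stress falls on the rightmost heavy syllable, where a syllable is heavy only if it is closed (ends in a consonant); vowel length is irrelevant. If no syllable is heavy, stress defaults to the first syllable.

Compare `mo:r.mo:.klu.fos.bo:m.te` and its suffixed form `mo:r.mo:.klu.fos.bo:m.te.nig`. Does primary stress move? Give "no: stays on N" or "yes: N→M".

yes: 5→7

Base `mo:r.mo:.klu.fos.bo:m.te` (6 syllables):
  Weights: 1 mo:r H, 2 mo: L, 3 klu L, 4 fos H, 5 bo:m H, 6 te L.
  Heavy syllables in the domain: 1, 4, 5. The rightmost is syllable 5 (bo:m).
  → primary stress on syllable 5.
Suffixed `mo:r.mo:.klu.fos.bo:m.te.nig` (7 syllables):
  Weights: 1 mo:r H, 2 mo: L, 3 klu L, 4 fos H, 5 bo:m H, 6 te L, 7 nig H.
  Heavy syllables in the domain: 1, 4, 5, 7. The rightmost is syllable 7 (nig).
  → primary stress on syllable 7.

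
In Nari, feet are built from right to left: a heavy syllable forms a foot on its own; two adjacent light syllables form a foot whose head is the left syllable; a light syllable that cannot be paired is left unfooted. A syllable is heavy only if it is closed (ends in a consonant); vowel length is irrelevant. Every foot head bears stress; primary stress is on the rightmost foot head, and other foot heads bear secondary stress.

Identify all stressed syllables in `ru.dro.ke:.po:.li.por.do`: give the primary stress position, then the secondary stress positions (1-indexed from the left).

primary 6, secondary 2, 4

Weights: 1 ru L, 2 dro L, 3 ke: L, 4 po: L, 5 li L, 6 por H, 7 do L.
Parse right to left (heavy = foot alone; LL = one foot; stranded L unfooted): ru (ˈdro.ke:) (ˈpo:.li) (ˈpor) do.
Foot heads: 2, 4, 6.
Primary stress on the rightmost head = syllable 6.
Secondary stress on 2, 4: ru.ˌdro.ke:.ˌpo:.li.ˈpor.do.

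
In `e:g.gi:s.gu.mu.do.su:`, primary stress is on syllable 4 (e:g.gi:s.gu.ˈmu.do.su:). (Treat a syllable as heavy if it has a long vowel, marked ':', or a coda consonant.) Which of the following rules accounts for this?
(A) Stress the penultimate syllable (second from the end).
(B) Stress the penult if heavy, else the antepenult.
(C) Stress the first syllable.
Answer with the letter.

B

Rule A → syllable 5 (observed: 4).
Rule B → syllable 4 ✓.
Rule C → syllable 1 (observed: 4).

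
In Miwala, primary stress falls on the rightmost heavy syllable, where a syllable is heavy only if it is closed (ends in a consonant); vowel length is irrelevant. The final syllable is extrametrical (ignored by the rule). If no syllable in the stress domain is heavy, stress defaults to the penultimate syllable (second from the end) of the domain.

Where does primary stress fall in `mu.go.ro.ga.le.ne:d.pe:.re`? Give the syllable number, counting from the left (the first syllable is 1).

6

The final syllable (8, re) is extrametrical; the stress domain is syllables 1–7.
Weights: 1 mu L, 2 go L, 3 ro L, 4 ga L, 5 le L, 6 ne:d H, 7 pe: L.
Heavy syllables in the domain: 6. The rightmost is syllable 6 (ne:d).
Primary stress: syllable 6 → mu.go.ro.ga.le.ˈne:d.pe:.re.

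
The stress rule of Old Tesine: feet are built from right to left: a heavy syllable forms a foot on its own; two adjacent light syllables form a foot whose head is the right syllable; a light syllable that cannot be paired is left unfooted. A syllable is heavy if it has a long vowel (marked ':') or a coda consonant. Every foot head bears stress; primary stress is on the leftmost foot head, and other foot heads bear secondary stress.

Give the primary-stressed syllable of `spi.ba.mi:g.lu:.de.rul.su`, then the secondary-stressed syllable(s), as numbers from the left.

primary 2, secondary 3, 4, 6

Weights: 1 spi L, 2 ba L, 3 mi:g H, 4 lu: H, 5 de L, 6 rul H, 7 su L.
Parse right to left (heavy = foot alone; LL = one foot; stranded L unfooted): (spi.ˈba) (ˈmi:g) (ˈlu:) de (ˈrul) su.
Foot heads: 2, 3, 4, 6.
Primary stress on the leftmost head = syllable 2.
Secondary stress on 3, 4, 6: spi.ˈba.ˌmi:g.ˌlu:.de.ˌrul.su.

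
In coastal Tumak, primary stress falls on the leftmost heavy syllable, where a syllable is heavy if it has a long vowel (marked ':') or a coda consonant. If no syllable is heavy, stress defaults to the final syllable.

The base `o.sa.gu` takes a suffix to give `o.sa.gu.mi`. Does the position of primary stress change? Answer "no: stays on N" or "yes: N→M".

yes: 3→4

Base `o.sa.gu` (3 syllables):
  Weights: 1 o L, 2 sa L, 3 gu L.
  No heavy syllable in the domain; default to the final syllable = syllable 3.
  → primary stress on syllable 3.
Suffixed `o.sa.gu.mi` (4 syllables):
  Weights: 1 o L, 2 sa L, 3 gu L, 4 mi L.
  No heavy syllable in the domain; default to the final syllable = syllable 4.
  → primary stress on syllable 4.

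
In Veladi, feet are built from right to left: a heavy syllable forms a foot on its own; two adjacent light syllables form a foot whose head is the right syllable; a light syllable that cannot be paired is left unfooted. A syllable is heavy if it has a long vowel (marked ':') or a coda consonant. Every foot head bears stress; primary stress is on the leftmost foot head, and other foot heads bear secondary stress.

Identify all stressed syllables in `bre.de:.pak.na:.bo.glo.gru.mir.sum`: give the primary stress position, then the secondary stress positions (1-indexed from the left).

primary 2, secondary 3, 4, 7, 8, 9

Weights: 1 bre L, 2 de: H, 3 pak H, 4 na: H, 5 bo L, 6 glo L, 7 gru L, 8 mir H, 9 sum H.
Parse right to left (heavy = foot alone; LL = one foot; stranded L unfooted): bre (ˈde:) (ˈpak) (ˈna:) bo (glo.ˈgru) (ˈmir) (ˈsum).
Foot heads: 2, 3, 4, 7, 8, 9.
Primary stress on the leftmost head = syllable 2.
Secondary stress on 3, 4, 7, 8, 9: bre.ˈde:.ˌpak.ˌna:.bo.glo.ˌgru.ˌmir.ˌsum.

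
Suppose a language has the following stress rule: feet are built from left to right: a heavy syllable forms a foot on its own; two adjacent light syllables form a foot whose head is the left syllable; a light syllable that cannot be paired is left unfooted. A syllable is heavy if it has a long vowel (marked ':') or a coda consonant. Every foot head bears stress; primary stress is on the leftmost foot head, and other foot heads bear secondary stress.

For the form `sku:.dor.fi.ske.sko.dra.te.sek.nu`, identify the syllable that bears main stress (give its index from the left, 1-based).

Weights: 1 sku: H, 2 dor H, 3 fi L, 4 ske L, 5 sko L, 6 dra L, 7 te L, 8 sek H, 9 nu L.
Parse left to right (heavy = foot alone; LL = one foot; stranded L unfooted): (ˈsku:) (ˈdor) (ˈfi.ske) (ˈsko.dra) te (ˈsek) nu.
Foot heads: 1, 2, 3, 5, 8.
Primary stress on the leftmost head = syllable 1.
Primary stress: syllable 1 → ˈsku:.dor.fi.ske.sko.dra.te.sek.nu.

1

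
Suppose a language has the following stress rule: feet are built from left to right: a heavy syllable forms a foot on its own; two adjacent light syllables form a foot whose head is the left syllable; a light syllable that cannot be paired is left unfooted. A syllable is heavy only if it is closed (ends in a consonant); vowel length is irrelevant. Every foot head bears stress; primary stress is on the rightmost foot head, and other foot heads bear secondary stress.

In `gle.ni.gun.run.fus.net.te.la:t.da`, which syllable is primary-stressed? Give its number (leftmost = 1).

Weights: 1 gle L, 2 ni L, 3 gun H, 4 run H, 5 fus H, 6 net H, 7 te L, 8 la:t H, 9 da L.
Parse left to right (heavy = foot alone; LL = one foot; stranded L unfooted): (ˈgle.ni) (ˈgun) (ˈrun) (ˈfus) (ˈnet) te (ˈla:t) da.
Foot heads: 1, 3, 4, 5, 6, 8.
Primary stress on the rightmost head = syllable 8.
Primary stress: syllable 8 → gle.ni.gun.run.fus.net.te.ˈla:t.da.

8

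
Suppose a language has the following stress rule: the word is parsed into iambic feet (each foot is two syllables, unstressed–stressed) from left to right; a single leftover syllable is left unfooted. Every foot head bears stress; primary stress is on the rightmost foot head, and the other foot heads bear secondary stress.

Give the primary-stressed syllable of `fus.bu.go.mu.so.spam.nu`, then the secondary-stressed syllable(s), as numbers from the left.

primary 6, secondary 2, 4

Parse left to right into iambic (σˈσ) feet: (fus.ˈbu) (go.ˈmu) (so.ˈspam) nu. Syllable 7 is left unfooted.
Foot heads (stressed positions): 2, 4, 6.
End Rule Rightmost: primary stress on the rightmost head = syllable 6.
Secondary stress on 2, 4: fus.ˌbu.go.ˌmu.so.ˈspam.nu.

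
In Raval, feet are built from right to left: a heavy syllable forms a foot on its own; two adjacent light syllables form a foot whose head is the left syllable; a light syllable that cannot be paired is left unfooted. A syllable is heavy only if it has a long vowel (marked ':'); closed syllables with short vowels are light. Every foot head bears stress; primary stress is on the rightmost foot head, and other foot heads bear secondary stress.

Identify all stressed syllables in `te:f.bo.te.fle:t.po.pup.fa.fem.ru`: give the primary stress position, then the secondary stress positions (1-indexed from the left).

Weights: 1 te:f H, 2 bo L, 3 te L, 4 fle:t H, 5 po L, 6 pup L, 7 fa L, 8 fem L, 9 ru L.
Parse right to left (heavy = foot alone; LL = one foot; stranded L unfooted): (ˈte:f) (ˈbo.te) (ˈfle:t) po (ˈpup.fa) (ˈfem.ru).
Foot heads: 1, 2, 4, 6, 8.
Primary stress on the rightmost head = syllable 8.
Secondary stress on 1, 2, 4, 6: ˌte:f.ˌbo.te.ˌfle:t.po.ˌpup.fa.ˈfem.ru.

primary 8, secondary 1, 2, 4, 6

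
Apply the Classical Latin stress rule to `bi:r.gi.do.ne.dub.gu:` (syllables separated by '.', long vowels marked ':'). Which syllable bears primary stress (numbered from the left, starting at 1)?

5

Classical Latin: stress the penult if heavy (long vowel or closed), else the antepenult.
Weights: 4 ne L, 5 dub H, 6 gu: H.
The penult (syllable 5, dub) is heavy, so it takes stress.
Stress on syllable 5: bi:r.gi.do.ne.ˈdub.gu:.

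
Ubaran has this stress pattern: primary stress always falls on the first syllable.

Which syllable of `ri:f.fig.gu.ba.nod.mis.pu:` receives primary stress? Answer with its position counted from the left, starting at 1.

1

The word has 7 syllables; the first syllable is syllable 1 (ri:f).
Primary stress: syllable 1 → ˈri:f.fig.gu.ba.nod.mis.pu:.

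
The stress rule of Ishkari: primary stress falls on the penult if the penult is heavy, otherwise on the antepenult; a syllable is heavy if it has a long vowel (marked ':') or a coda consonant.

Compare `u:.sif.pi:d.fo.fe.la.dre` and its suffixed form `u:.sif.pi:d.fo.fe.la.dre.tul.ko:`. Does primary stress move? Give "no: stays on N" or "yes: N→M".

Base `u:.sif.pi:d.fo.fe.la.dre` (7 syllables):
  Weights: 5 fe L, 6 la L, 7 dre L.
  The penult (syllable 6, la) is light, so stress falls on the antepenult (syllable 5, fe).
  → primary stress on syllable 5.
Suffixed `u:.sif.pi:d.fo.fe.la.dre.tul.ko:` (9 syllables):
  Weights: 7 dre L, 8 tul H, 9 ko: H.
  The penult (syllable 8, tul) is heavy, so it takes stress.
  → primary stress on syllable 8.

yes: 5→8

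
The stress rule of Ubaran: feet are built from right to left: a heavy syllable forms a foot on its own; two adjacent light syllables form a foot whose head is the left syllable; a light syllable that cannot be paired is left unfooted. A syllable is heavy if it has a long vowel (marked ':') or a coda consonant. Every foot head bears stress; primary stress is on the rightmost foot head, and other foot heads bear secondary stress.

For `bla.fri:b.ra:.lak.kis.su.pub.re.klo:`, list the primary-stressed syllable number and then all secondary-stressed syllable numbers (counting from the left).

primary 9, secondary 2, 3, 4, 5, 7

Weights: 1 bla L, 2 fri:b H, 3 ra: H, 4 lak H, 5 kis H, 6 su L, 7 pub H, 8 re L, 9 klo: H.
Parse right to left (heavy = foot alone; LL = one foot; stranded L unfooted): bla (ˈfri:b) (ˈra:) (ˈlak) (ˈkis) su (ˈpub) re (ˈklo:).
Foot heads: 2, 3, 4, 5, 7, 9.
Primary stress on the rightmost head = syllable 9.
Secondary stress on 2, 3, 4, 5, 7: bla.ˌfri:b.ˌra:.ˌlak.ˌkis.su.ˌpub.re.ˈklo:.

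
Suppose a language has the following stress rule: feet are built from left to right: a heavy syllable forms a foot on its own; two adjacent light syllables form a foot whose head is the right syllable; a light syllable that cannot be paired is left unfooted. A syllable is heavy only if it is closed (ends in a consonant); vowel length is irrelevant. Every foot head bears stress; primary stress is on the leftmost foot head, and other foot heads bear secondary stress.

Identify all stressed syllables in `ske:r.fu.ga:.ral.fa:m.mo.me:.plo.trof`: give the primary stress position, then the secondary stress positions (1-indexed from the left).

primary 1, secondary 3, 4, 5, 7, 9

Weights: 1 ske:r H, 2 fu L, 3 ga: L, 4 ral H, 5 fa:m H, 6 mo L, 7 me: L, 8 plo L, 9 trof H.
Parse left to right (heavy = foot alone; LL = one foot; stranded L unfooted): (ˈske:r) (fu.ˈga:) (ˈral) (ˈfa:m) (mo.ˈme:) plo (ˈtrof).
Foot heads: 1, 3, 4, 5, 7, 9.
Primary stress on the leftmost head = syllable 1.
Secondary stress on 3, 4, 5, 7, 9: ˈske:r.fu.ˌga:.ˌral.ˌfa:m.mo.ˌme:.plo.ˌtrof.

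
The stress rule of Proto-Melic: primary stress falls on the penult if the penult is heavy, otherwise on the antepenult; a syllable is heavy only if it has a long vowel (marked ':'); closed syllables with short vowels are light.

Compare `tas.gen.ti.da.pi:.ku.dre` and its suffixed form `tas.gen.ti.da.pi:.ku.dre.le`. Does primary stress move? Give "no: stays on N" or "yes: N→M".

Base `tas.gen.ti.da.pi:.ku.dre` (7 syllables):
  Weights: 5 pi: H, 6 ku L, 7 dre L.
  The penult (syllable 6, ku) is light, so stress falls on the antepenult (syllable 5, pi:).
  → primary stress on syllable 5.
Suffixed `tas.gen.ti.da.pi:.ku.dre.le` (8 syllables):
  Weights: 6 ku L, 7 dre L, 8 le L.
  The penult (syllable 7, dre) is light, so stress falls on the antepenult (syllable 6, ku).
  → primary stress on syllable 6.

yes: 5→6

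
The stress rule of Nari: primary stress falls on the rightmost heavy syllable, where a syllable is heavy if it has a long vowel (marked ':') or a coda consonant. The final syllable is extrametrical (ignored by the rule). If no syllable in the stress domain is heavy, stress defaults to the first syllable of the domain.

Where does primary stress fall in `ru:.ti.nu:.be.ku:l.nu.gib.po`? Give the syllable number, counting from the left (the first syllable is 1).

The final syllable (8, po) is extrametrical; the stress domain is syllables 1–7.
Weights: 1 ru: H, 2 ti L, 3 nu: H, 4 be L, 5 ku:l H, 6 nu L, 7 gib H.
Heavy syllables in the domain: 1, 3, 5, 7. The rightmost is syllable 7 (gib).
Primary stress: syllable 7 → ru:.ti.nu:.be.ku:l.nu.ˈgib.po.

7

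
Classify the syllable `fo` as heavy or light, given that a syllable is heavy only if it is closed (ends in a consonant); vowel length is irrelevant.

`fo`: short vowel, open (no coda). Open (no coda) → light.

light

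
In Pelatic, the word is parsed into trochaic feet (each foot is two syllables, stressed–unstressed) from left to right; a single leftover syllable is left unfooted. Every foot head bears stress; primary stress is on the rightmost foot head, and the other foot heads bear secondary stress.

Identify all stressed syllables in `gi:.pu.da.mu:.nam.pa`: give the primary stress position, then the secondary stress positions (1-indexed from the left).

Parse left to right into trochaic (ˈσσ) feet: (ˈgi:.pu) (ˈda.mu:) (ˈnam.pa).
Foot heads (stressed positions): 1, 3, 5.
End Rule Rightmost: primary stress on the rightmost head = syllable 5.
Secondary stress on 1, 3: ˌgi:.pu.ˌda.mu:.ˈnam.pa.

primary 5, secondary 1, 3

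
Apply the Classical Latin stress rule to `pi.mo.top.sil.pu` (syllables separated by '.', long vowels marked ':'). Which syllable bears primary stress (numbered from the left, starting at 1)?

Classical Latin: stress the penult if heavy (long vowel or closed), else the antepenult.
Weights: 3 top H, 4 sil H, 5 pu L.
The penult (syllable 4, sil) is heavy, so it takes stress.
Stress on syllable 4: pi.mo.top.ˈsil.pu.

4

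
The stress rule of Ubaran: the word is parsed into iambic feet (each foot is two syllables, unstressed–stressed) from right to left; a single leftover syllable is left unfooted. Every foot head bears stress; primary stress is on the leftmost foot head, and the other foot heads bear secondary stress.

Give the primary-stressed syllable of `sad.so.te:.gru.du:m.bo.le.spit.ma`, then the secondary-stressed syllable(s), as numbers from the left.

Parse right to left into iambic (σˈσ) feet: sad (so.ˈte:) (gru.ˈdu:m) (bo.ˈle) (spit.ˈma). Syllable 1 is left unfooted.
Foot heads (stressed positions): 3, 5, 7, 9.
End Rule Leftmost: primary stress on the leftmost head = syllable 3.
Secondary stress on 5, 7, 9: sad.so.ˈte:.gru.ˌdu:m.bo.ˌle.spit.ˌma.

primary 3, secondary 5, 7, 9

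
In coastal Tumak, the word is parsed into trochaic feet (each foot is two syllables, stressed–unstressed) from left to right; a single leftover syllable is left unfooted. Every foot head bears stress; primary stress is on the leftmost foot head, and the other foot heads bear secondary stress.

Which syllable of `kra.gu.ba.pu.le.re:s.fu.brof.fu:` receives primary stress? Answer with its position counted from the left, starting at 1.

1

Parse left to right into trochaic (ˈσσ) feet: (ˈkra.gu) (ˈba.pu) (ˈle.re:s) (ˈfu.brof) fu:. Syllable 9 is left unfooted.
Foot heads (stressed positions): 1, 3, 5, 7.
End Rule Leftmost: primary stress on the leftmost head = syllable 1.
Primary stress: syllable 1 → ˈkra.gu.ba.pu.le.re:s.fu.brof.fu:.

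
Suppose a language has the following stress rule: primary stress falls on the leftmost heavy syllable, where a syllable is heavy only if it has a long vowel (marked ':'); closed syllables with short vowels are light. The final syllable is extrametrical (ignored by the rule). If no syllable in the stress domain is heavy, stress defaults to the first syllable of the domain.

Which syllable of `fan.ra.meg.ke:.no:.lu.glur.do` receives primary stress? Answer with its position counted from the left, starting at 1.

The final syllable (8, do) is extrametrical; the stress domain is syllables 1–7.
Weights: 1 fan L, 2 ra L, 3 meg L, 4 ke: H, 5 no: H, 6 lu L, 7 glur L.
Heavy syllables in the domain: 4, 5. The leftmost is syllable 4 (ke:).
Primary stress: syllable 4 → fan.ra.meg.ˈke:.no:.lu.glur.do.

4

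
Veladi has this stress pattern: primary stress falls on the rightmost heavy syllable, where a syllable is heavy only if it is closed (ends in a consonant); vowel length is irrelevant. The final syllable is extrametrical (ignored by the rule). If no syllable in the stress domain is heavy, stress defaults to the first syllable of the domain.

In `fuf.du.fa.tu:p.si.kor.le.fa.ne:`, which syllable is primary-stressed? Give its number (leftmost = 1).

6

The final syllable (9, ne:) is extrametrical; the stress domain is syllables 1–8.
Weights: 1 fuf H, 2 du L, 3 fa L, 4 tu:p H, 5 si L, 6 kor H, 7 le L, 8 fa L.
Heavy syllables in the domain: 1, 4, 6. The rightmost is syllable 6 (kor).
Primary stress: syllable 6 → fuf.du.fa.tu:p.si.ˈkor.le.fa.ne:.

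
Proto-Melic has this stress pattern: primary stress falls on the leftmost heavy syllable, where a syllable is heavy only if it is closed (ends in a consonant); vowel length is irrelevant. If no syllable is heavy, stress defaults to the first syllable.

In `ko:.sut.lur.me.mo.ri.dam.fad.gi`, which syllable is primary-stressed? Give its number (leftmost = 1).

Weights: 1 ko: L, 2 sut H, 3 lur H, 4 me L, 5 mo L, 6 ri L, 7 dam H, 8 fad H, 9 gi L.
Heavy syllables in the domain: 2, 3, 7, 8. The leftmost is syllable 2 (sut).
Primary stress: syllable 2 → ko:.ˈsut.lur.me.mo.ri.dam.fad.gi.

2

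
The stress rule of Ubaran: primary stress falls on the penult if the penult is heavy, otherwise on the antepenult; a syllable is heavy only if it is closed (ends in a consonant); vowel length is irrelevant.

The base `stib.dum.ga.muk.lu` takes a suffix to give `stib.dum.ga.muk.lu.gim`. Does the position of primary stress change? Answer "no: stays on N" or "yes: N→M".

no: stays on 4

Base `stib.dum.ga.muk.lu` (5 syllables):
  Weights: 3 ga L, 4 muk H, 5 lu L.
  The penult (syllable 4, muk) is heavy, so it takes stress.
  → primary stress on syllable 4.
Suffixed `stib.dum.ga.muk.lu.gim` (6 syllables):
  Weights: 4 muk H, 5 lu L, 6 gim H.
  The penult (syllable 5, lu) is light, so stress falls on the antepenult (syllable 4, muk).
  → primary stress on syllable 4.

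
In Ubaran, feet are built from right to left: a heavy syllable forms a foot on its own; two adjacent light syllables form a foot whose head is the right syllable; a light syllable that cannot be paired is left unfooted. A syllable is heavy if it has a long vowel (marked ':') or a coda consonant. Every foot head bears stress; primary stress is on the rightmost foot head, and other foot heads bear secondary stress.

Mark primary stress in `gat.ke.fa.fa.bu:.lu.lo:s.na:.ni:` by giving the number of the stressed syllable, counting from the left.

Weights: 1 gat H, 2 ke L, 3 fa L, 4 fa L, 5 bu: H, 6 lu L, 7 lo:s H, 8 na: H, 9 ni: H.
Parse right to left (heavy = foot alone; LL = one foot; stranded L unfooted): (ˈgat) ke (fa.ˈfa) (ˈbu:) lu (ˈlo:s) (ˈna:) (ˈni:).
Foot heads: 1, 4, 5, 7, 8, 9.
Primary stress on the rightmost head = syllable 9.
Primary stress: syllable 9 → gat.ke.fa.fa.bu:.lu.lo:s.na:.ˈni:.

9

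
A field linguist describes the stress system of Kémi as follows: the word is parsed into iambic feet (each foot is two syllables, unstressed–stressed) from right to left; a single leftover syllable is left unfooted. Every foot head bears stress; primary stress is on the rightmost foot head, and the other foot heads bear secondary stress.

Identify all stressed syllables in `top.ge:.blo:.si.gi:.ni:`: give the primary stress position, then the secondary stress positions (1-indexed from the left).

primary 6, secondary 2, 4

Parse right to left into iambic (σˈσ) feet: (top.ˈge:) (blo:.ˈsi) (gi:.ˈni:).
Foot heads (stressed positions): 2, 4, 6.
End Rule Rightmost: primary stress on the rightmost head = syllable 6.
Secondary stress on 2, 4: top.ˌge:.blo:.ˌsi.gi:.ˈni:.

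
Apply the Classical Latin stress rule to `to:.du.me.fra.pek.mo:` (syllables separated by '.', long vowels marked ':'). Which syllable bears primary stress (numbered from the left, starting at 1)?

5

Classical Latin: stress the penult if heavy (long vowel or closed), else the antepenult.
Weights: 4 fra L, 5 pek H, 6 mo: H.
The penult (syllable 5, pek) is heavy, so it takes stress.
Stress on syllable 5: to:.du.me.fra.ˈpek.mo:.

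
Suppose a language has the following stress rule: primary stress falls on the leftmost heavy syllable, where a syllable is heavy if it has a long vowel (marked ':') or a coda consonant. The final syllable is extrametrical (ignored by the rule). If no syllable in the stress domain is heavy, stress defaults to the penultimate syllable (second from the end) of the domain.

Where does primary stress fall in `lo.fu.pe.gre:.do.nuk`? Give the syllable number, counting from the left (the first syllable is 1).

The final syllable (6, nuk) is extrametrical; the stress domain is syllables 1–5.
Weights: 1 lo L, 2 fu L, 3 pe L, 4 gre: H, 5 do L.
Heavy syllables in the domain: 4. The leftmost is syllable 4 (gre:).
Primary stress: syllable 4 → lo.fu.pe.ˈgre:.do.nuk.

4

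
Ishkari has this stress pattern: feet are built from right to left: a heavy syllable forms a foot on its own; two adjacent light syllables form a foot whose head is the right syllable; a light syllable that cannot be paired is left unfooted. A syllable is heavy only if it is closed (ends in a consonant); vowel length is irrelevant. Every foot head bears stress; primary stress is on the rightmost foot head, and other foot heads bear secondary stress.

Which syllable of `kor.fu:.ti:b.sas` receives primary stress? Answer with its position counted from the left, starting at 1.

4

Weights: 1 kor H, 2 fu: L, 3 ti:b H, 4 sas H.
Parse right to left (heavy = foot alone; LL = one foot; stranded L unfooted): (ˈkor) fu: (ˈti:b) (ˈsas).
Foot heads: 1, 3, 4.
Primary stress on the rightmost head = syllable 4.
Primary stress: syllable 4 → kor.fu:.ti:b.ˈsas.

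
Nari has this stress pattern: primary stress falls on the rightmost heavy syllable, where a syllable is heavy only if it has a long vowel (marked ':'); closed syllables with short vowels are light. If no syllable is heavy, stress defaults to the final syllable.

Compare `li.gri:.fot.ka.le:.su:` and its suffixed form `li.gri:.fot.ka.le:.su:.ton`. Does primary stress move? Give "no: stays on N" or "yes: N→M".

no: stays on 6

Base `li.gri:.fot.ka.le:.su:` (6 syllables):
  Weights: 1 li L, 2 gri: H, 3 fot L, 4 ka L, 5 le: H, 6 su: H.
  Heavy syllables in the domain: 2, 5, 6. The rightmost is syllable 6 (su:).
  → primary stress on syllable 6.
Suffixed `li.gri:.fot.ka.le:.su:.ton` (7 syllables):
  Weights: 1 li L, 2 gri: H, 3 fot L, 4 ka L, 5 le: H, 6 su: H, 7 ton L.
  Heavy syllables in the domain: 2, 5, 6. The rightmost is syllable 6 (su:).
  → primary stress on syllable 6.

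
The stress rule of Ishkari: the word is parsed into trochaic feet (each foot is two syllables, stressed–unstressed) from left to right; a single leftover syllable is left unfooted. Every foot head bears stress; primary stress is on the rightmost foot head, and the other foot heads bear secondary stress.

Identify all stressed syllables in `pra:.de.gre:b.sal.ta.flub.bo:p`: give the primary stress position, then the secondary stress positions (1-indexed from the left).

primary 5, secondary 1, 3

Parse left to right into trochaic (ˈσσ) feet: (ˈpra:.de) (ˈgre:b.sal) (ˈta.flub) bo:p. Syllable 7 is left unfooted.
Foot heads (stressed positions): 1, 3, 5.
End Rule Rightmost: primary stress on the rightmost head = syllable 5.
Secondary stress on 1, 3: ˌpra:.de.ˌgre:b.sal.ˈta.flub.bo:p.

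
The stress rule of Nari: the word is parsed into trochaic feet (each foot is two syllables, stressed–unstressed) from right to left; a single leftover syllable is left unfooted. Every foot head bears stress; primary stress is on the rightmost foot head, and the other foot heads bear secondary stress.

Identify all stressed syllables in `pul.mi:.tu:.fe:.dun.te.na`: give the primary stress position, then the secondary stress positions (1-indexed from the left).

primary 6, secondary 2, 4

Parse right to left into trochaic (ˈσσ) feet: pul (ˈmi:.tu:) (ˈfe:.dun) (ˈte.na). Syllable 1 is left unfooted.
Foot heads (stressed positions): 2, 4, 6.
End Rule Rightmost: primary stress on the rightmost head = syllable 6.
Secondary stress on 2, 4: pul.ˌmi:.tu:.ˌfe:.dun.ˈte.na.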